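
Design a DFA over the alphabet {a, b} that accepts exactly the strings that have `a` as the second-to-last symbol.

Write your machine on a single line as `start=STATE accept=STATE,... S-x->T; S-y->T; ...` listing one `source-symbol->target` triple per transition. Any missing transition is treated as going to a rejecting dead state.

Because acceptance depends on a position counted from the end, the machine has to buffer the most recent 2 symbols. Make each state the string of the last up-to-2 symbols read; on input `x` shift the window left and append `x`. Accept when the buffered window has length 2 and begins with `a`.
With 7 states:
        a   b  
>  S0   S1  S2 
   S1   S3  S4 
   S2   S5  S6 
 * S3   S3  S4 
 * S4   S5  S6 
   S5   S3  S4 
   S6   S5  S6 
(> = start, * = accepting)

start=S0; accept=S3,S4; S0-a->S1; S0-b->S2; S1-a->S3; S1-b->S4; S2-a->S5; S2-b->S6; S3-a->S3; S3-b->S4; S4-a->S5; S4-b->S6; S5-a->S3; S5-b->S4; S6-a->S5; S6-b->S6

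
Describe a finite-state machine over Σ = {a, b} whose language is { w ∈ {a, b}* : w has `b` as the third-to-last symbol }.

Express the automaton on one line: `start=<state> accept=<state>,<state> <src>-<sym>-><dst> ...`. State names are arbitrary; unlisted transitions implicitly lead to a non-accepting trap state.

start=q0 accept=q11,q12,q13,q14 q0-a->q1 q0-b->q2 q1-a->q3 q1-b->q4 q2-a->q5 q2-b->q6 q3-a->q7 q3-b->q8 q4-a->q9 q4-b->q10 q5-a->q11 q5-b->q12 q6-a->q13 q6-b->q14 q7-a->q7 q7-b->q8 q8-a->q9 q8-b->q10 q9-a->q11 q9-b->q12 q10-a->q13 q10-b->q14 q11-a->q7 q11-b->q8 q12-a->q9 q12-b->q10 q13-a->q11 q13-b->q12 q14-a->q13 q14-b->q14

Because acceptance depends on a position counted from the end, the machine has to buffer the most recent 3 symbols. Make each state the string of the last up-to-3 symbols read; on input `x` shift the window left and append `x`. Accept when the buffered window has length 3 and begins with `b`.
          a    b  
>  q0     q1   q2 
   q1     q3   q4 
   q2     q5   q6 
   q3     q7   q8 
   q4     q9  q10 
   q5    q11  q12 
   q6    q13  q14 
   q7     q7   q8 
   q8     q9  q10 
   q9    q11  q12 
   q10   q13  q14 
 * q11    q7   q8 
 * q12    q9  q10 
 * q13   q11  q12 
 * q14   q13  q14 
(> = start, * = accepting)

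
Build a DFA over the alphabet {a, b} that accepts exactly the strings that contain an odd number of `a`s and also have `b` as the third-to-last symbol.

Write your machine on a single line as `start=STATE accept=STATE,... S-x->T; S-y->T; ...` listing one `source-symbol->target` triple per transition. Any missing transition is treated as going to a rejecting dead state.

Run two small machines in parallel and take their product. One (2 states) tracks the count of `a`s modulo 2; the other (15 states) tracks the last 3 symbols read. Each combined state is a pair, one component from each; accept when both components accept. Minimizing collapses redundant product states.
          a    b  
>  s0     s1   s2 
   s1     s0   s3 
   s2     s4   s5 
   s3     s6   s7 
   s4     s0   s8 
   s5     s9   s5 
   s6    s10   s2 
   s7     s6  s11 
 * s8     s6   s7 
 * s9     s0   s8 
 * s10    s0   s3 
 * s11    s6  s11 
(> = start, * = accepting)

start=s0; accept=s8,s9,s10,s11; s0-a->s1; s0-b->s2; s1-a->s0; s1-b->s3; s2-a->s4; s2-b->s5; s3-a->s6; s3-b->s7; s4-a->s0; s4-b->s8; s5-a->s9; s5-b->s5; s6-a->s10; s6-b->s2; s7-a->s6; s7-b->s11; s8-a->s6; s8-b->s7; s9-a->s0; s9-b->s8; s10-a->s0; s10-b->s3; s11-a->s6; s11-b->s11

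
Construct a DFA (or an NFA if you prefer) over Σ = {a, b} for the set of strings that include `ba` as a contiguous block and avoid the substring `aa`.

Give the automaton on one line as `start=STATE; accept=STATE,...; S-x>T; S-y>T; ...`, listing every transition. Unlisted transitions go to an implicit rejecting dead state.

start=s0; accept=s4,s7; s0-a>s1; s0-b>s2; s1-a>s3; s1-b>s2; s2-a>s4; s2-b>s2; s3-a>s3; s3-b>s5; s4-a>s6; s4-b>s7; s5-a>s6; s5-b>s5; s6-a>s6; s6-b>s6; s7-a>s4; s7-b>s7

Build one automaton per condition and run them in lockstep. One (3 states) tracks whether and how much of `ba` has been seen; the other (3 states) tracks partial matches of the forbidden pattern `aa`. Each combined state is a pair, one component from each; accept when both components accept.
With 8 states:
        a   b  
>  s0   s1  s2 
   s1   s3  s2 
   s2   s4  s2 
   s3   s3  s5 
 * s4   s6  s7 
   s5   s6  s5 
   s6   s6  s6 
 * s7   s4  s7 
(> = start, * = accepting)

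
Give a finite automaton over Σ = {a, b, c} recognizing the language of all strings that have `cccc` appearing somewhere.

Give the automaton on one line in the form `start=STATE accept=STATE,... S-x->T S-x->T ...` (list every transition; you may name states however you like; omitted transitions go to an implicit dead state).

start=S0 accept=S4 S0-a->S0 S0-b->S0 S0-c->S1 S1-a->S0 S1-b->S0 S1-c->S2 S2-a->S0 S2-b->S0 S2-c->S3 S3-a->S0 S3-b->S0 S3-c->S4 S4-a->S4 S4-b->S4 S4-c->S4

States S0..S3 record the length of the longest prefix of `cccc` that matches the current input suffix. Reaching S4 means `cccc` has been seen, and we stay there forever. Accept from S4.
        a   b   c  
>  S0   S0  S0  S1 
   S1   S0  S0  S2 
   S2   S0  S0  S3 
   S3   S0  S0  S4 
 * S4   S4  S4  S4 
(> = start, * = accepting)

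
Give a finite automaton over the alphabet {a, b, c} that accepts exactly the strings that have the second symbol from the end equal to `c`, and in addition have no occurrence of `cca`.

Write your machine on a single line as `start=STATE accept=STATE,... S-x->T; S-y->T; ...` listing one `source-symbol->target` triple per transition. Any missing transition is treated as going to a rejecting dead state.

start=q0; accept=q10,q11,q12; q0-a->q1; q0-b->q2; q0-c->q3; q1-a->q4; q1-b->q5; q1-c->q6; q2-a->q7; q2-b->q8; q2-c->q9; q3-a->q10; q3-b->q11; q3-c->q12; q4-a->q4; q4-b->q5; q4-c->q6; q5-a->q7; q5-b->q8; q5-c->q9; q6-a->q10; q6-b->q11; q6-c->q12; q7-a->q4; q7-b->q5; q7-c->q6; q8-a->q7; q8-b->q8; q8-c->q9; q9-a->q10; q9-b->q11; q9-c->q12; q10-a->q4; q10-b->q5; q10-c->q6; q11-a->q7; q11-b->q8; q11-c->q9; q12-a->q13; q12-b->q11; q12-c->q12; q13-a->q14; q13-b->q15; q13-c->q16; q14-a->q14; q14-b->q15; q14-c->q16; q15-a->q17; q15-b->q18; q15-c->q19; q16-a->q13; q16-b->q20; q16-c->q21; q17-a->q14; q17-b->q15; q17-c->q16; q18-a->q17; q18-b->q18; q18-c->q19; q19-a->q13; q19-b->q20; q19-c->q21; q20-a->q17; q20-b->q18; q20-c->q19; q21-a->q13; q21-b->q20; q21-c->q21

Build one automaton per condition and run them in lockstep. One (13 states) tracks the last 2 symbols read; the other (4 states) tracks partial matches of the forbidden pattern `cca`. Each combined state is a pair, one component from each; accept when both components accept.
A 22-state machine:
          a    b    c  
>  q0     q1   q2   q3 
   q1     q4   q5   q6 
   q2     q7   q8   q9 
   q3    q10  q11  q12 
   q4     q4   q5   q6 
   q5     q7   q8   q9 
   q6    q10  q11  q12 
   q7     q4   q5   q6 
   q8     q7   q8   q9 
   q9    q10  q11  q12 
 * q10    q4   q5   q6 
 * q11    q7   q8   q9 
 * q12   q13  q11  q12 
   q13   q14  q15  q16 
   q14   q14  q15  q16 
   q15   q17  q18  q19 
   q16   q13  q20  q21 
   q17   q14  q15  q16 
   q18   q17  q18  q19 
   q19   q13  q20  q21 
   q20   q17  q18  q19 
   q21   q13  q20  q21 
(> = start, * = accepting)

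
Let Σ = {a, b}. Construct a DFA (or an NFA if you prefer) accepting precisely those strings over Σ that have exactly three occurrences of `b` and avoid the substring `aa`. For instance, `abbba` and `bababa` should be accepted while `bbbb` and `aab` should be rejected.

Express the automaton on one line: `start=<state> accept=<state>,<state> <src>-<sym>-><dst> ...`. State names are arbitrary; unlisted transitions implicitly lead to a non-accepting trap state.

Build one automaton per condition and run them in lockstep. The first has 5 states tracking the count of `b`s, saturating at 4; the second has 3 states tracking partial matches of the forbidden pattern `aa`. A product state is a pair (one from each), accepting exactly when both do.
With 15 states:
          a    b  
>  q0     q1   q2 
   q1     q3   q2 
   q2     q4   q5 
   q3     q3   q6 
   q4     q6   q5 
   q5     q7   q8 
   q6     q6   q9 
   q7     q9   q8 
 * q8    q10  q11 
   q9     q9  q12 
 * q10   q12  q11 
   q11   q13  q11 
   q12   q12  q14 
   q13   q14  q11 
   q14   q14  q14 
(> = start, * = accepting)

start=q0 accept=q8,q10 q0-a->q1 q0-b->q2 q1-a->q3 q1-b->q2 q2-a->q4 q2-b->q5 q3-a->q3 q3-b->q6 q4-a->q6 q4-b->q5 q5-a->q7 q5-b->q8 q6-a->q6 q6-b->q9 q7-a->q9 q7-b->q8 q8-a->q10 q8-b->q11 q9-a->q9 q9-b->q12 q10-a->q12 q10-b->q11 q11-a->q13 q11-b->q11 q12-a->q12 q12-b->q14 q13-a->q14 q13-b->q11 q14-a->q14 q14-b->q14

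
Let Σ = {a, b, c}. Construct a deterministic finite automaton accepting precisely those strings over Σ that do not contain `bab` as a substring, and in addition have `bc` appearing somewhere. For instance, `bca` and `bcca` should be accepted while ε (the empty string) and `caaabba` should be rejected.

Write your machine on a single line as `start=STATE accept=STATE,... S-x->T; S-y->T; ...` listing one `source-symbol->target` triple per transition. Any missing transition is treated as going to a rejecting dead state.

start=q0; accept=q3,q5,q8; q0-a->q0; q0-b->q1; q0-c->q0; q1-a->q2; q1-b->q1; q1-c->q3; q2-a->q0; q2-b->q4; q2-c->q0; q3-a->q3; q3-b->q5; q3-c->q3; q4-a->q6; q4-b->q4; q4-c->q7; q5-a->q8; q5-b->q5; q5-c->q3; q6-a->q6; q6-b->q4; q6-c->q6; q7-a->q7; q7-b->q7; q7-c->q7; q8-a->q3; q8-b->q7; q8-c->q3

Handle the two conditions separately and then intersect. The first has 4 states tracking partial matches of the forbidden pattern `bab`; the second has 3 states tracking whether and how much of `bc` has been seen. A product state is a pair (one from each), accepting exactly when both do.
A 9-state machine:
        a   b   c  
>  q0   q0  q1  q0 
   q1   q2  q1  q3 
   q2   q0  q4  q0 
 * q3   q3  q5  q3 
   q4   q6  q4  q7 
 * q5   q8  q5  q3 
   q6   q6  q4  q6 
   q7   q7  q7  q7 
 * q8   q3  q7  q3 
(> = start, * = accepting)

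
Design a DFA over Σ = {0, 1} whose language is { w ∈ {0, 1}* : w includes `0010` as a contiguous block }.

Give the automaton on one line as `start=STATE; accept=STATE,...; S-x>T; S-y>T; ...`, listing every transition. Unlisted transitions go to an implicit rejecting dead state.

start=q0; accept=q4; q0-0>q1; q0-1>q0; q1-0>q2; q1-1>q0; q2-0>q2; q2-1>q3; q3-0>q4; q3-1>q0; q4-0>q4; q4-1>q4

Track how much of `0010` has been matched so far: state q0 is no progress, q4 is the absorbing accept state reached once `0010` has occurred. Intermediate states record partial matches; on a mismatch, fall back to the longest reusable overlap.
        0   1  
>  q0   q1  q0 
   q1   q2  q0 
   q2   q2  q3 
   q3   q4  q0 
 * q4   q4  q4 
(> = start, * = accepting)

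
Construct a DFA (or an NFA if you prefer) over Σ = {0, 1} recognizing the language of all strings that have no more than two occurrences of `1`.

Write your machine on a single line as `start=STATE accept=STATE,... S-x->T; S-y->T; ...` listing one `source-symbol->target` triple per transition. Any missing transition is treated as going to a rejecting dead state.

Count `1`s, saturating at 3: states s0 through s2 mean 0 through 2 `1`s seen; s3 means more than 2. Each `1` increments (capped at s3); other symbols loop. Accept from {s0, s1, s2}.
        0   1  
>* s0   s0  s1 
 * s1   s1  s2 
 * s2   s2  s3 
   s3   s3  s3 
(> = start, * = accepting)

start=s0; accept=s0,s1,s2; s0-0->s0; s0-1->s1; s1-0->s1; s1-1->s2; s2-0->s2; s2-1->s3; s3-0->s3; s3-1->s3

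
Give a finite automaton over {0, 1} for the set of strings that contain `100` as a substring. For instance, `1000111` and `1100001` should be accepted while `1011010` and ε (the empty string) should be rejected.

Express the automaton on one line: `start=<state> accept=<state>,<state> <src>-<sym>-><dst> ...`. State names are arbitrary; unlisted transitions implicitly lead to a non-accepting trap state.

start=q0 accept=q3 q0-0->q0 q0-1->q1 q1-0->q2 q1-1->q1 q2-0->q3 q2-1->q1 q3-0->q3 q3-1->q3

Track how much of `100` has been matched so far: state q0 is no progress, q3 is the absorbing accept state reached once `100` has occurred. Intermediate states record partial matches; on a mismatch, fall back to the longest reusable overlap.
4 states suffice.
        0   1  
>  q0   q0  q1 
   q1   q2  q1 
   q2   q3  q1 
 * q3   q3  q3 
(> = start, * = accepting)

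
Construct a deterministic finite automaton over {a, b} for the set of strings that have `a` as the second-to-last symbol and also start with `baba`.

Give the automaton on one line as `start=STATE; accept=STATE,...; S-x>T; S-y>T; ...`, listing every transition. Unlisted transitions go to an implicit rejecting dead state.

Handle the two conditions separately and then intersect. The first has 7 states tracking the last 2 symbols read; the second has 6 states tracking whether the input so far still matches the prefix `baba`. A product state is a pair (one from each), accepting exactly when both do. Equivalent product states are then merged.
        a   b  
>  q0   q1  q2 
   q1   q1  q1 
   q2   q3  q1 
   q3   q1  q4 
   q4   q5  q1 
   q5   q6  q7 
 * q6   q6  q7 
 * q7   q5  q8 
   q8   q5  q8 
(> = start, * = accepting)

start=q0; accept=q6,q7; q0-a>q1; q0-b>q2; q1-a>q1; q1-b>q1; q2-a>q3; q2-b>q1; q3-a>q1; q3-b>q4; q4-a>q5; q4-b>q1; q5-a>q6; q5-b>q7; q6-a>q6; q6-b>q7; q7-a>q5; q7-b>q8; q8-a>q5; q8-b>q8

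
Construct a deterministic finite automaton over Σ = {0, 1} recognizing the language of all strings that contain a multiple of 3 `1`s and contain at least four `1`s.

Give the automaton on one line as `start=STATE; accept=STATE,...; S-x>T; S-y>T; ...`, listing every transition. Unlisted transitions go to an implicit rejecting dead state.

Build one automaton per condition and run them in lockstep. The first has 3 states tracking the count of `1`s modulo 3; the second has 6 states tracking the count of `1`s, saturating at 5. A product state is a pair (one from each), accepting exactly when both do. Minimizing collapses redundant product states.
A 7-state machine:
        0   1  
>  s0   s0  s1 
   s1   s1  s2 
   s2   s2  s3 
   s3   s3  s4 
   s4   s4  s5 
   s5   s5  s6 
 * s6   s6  s4 
(> = start, * = accepting)

start=s0; accept=s6; s0-0>s0; s0-1>s1; s1-0>s1; s1-1>s2; s2-0>s2; s2-1>s3; s3-0>s3; s3-1>s4; s4-0>s4; s4-1>s5; s5-0>s5; s5-1>s6; s6-0>s6; s6-1>s4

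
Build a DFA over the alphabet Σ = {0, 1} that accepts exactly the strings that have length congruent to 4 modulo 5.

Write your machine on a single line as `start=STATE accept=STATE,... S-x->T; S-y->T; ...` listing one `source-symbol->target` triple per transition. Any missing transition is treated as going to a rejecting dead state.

Count input length modulo 5: every symbol advances one step around the cycle q0 → q1 → q2 → q3 → q4 → q0. Accept at q4.
5 states suffice.
        0   1  
>  q0   q1  q1 
   q1   q2  q2 
   q2   q3  q3 
   q3   q4  q4 
 * q4   q0  q0 
(> = start, * = accepting)

start=q0; accept=q4; q0-0->q1; q0-1->q1; q1-0->q2; q1-1->q2; q2-0->q3; q2-1->q3; q3-0->q4; q3-1->q4; q4-0->q0; q4-1->q0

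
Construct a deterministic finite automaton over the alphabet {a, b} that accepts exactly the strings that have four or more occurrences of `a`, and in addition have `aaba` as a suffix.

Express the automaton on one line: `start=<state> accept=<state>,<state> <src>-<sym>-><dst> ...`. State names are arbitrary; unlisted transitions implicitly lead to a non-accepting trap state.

start=q0 accept=q13,q17 q0-a->q1 q0-b->q0 q1-a->q2 q1-b->q3 q2-a->q4 q2-b->q5 q3-a->q6 q3-b->q3 q4-a->q7 q4-b->q8 q5-a->q9 q5-b->q10 q6-a->q4 q6-b->q10 q7-a->q11 q7-b->q12 q8-a->q13 q8-b->q14 q9-a->q7 q9-b->q14 q10-a->q15 q10-b->q10 q11-a->q11 q11-b->q16 q12-a->q17 q12-b->q18 q13-a->q11 q13-b->q18 q14-a->q19 q14-b->q14 q15-a->q7 q15-b->q14 q16-a->q17 q16-b->q20 q17-a->q11 q17-b->q20 q18-a->q21 q18-b->q18 q19-a->q11 q19-b->q18 q20-a->q21 q20-b->q20 q21-a->q11 q21-b->q20

Handle the two conditions separately and then intersect. One (6 states) tracks the count of `a`s, saturating at 5; the other (5 states) tracks how much of the suffix `aaba` has currently been matched. Each combined state is a pair, one component from each; accept when both components accept.
          a    b  
>  q0     q1   q0 
   q1     q2   q3 
   q2     q4   q5 
   q3     q6   q3 
   q4     q7   q8 
   q5     q9  q10 
   q6     q4  q10 
   q7    q11  q12 
   q8    q13  q14 
   q9     q7  q14 
   q10   q15  q10 
   q11   q11  q16 
   q12   q17  q18 
 * q13   q11  q18 
   q14   q19  q14 
   q15    q7  q14 
   q16   q17  q20 
 * q17   q11  q20 
   q18   q21  q18 
   q19   q11  q18 
   q20   q21  q20 
   q21   q11  q20 
(> = start, * = accepting)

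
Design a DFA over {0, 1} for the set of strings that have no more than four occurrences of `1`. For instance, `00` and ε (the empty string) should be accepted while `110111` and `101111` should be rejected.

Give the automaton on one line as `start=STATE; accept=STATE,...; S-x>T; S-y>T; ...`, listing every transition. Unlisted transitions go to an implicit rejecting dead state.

start=A; accept=A,B,C,D,E; A-0>A; A-1>B; B-0>B; B-1>C; C-0>C; C-1>D; D-0>D; D-1>E; E-0>E; E-1>F; F-0>F; F-1>F

Count `1`s, saturating at 5: states A through E mean 0 through 4 `1`s seen; F means more than 4. Each `1` increments (capped at F); other symbols loop. Accept from {A, B, C, D, E}.
A 6-state machine:
       0  1 
>* A   A  B 
 * B   B  C 
 * C   C  D 
 * D   D  E 
 * E   E  F 
   F   F  F 
(> = start, * = accepting)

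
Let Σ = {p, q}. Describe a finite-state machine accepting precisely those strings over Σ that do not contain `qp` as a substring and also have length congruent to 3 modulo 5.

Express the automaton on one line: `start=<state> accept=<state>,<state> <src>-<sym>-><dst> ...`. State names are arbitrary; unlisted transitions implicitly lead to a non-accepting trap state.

start=s0 accept=s6,s7 s0-p->s1 s0-q->s2 s1-p->s3 s1-q->s4 s2-p->s5 s2-q->s4 s3-p->s6 s3-q->s7 s4-p->s5 s4-q->s7 s5-p->s5 s5-q->s5 s6-p->s8 s6-q->s9 s7-p->s5 s7-q->s9 s8-p->s0 s8-q->s10 s9-p->s5 s9-q->s10 s10-p->s5 s10-q->s2

Run two small machines in parallel and take their product. The first has 3 states tracking partial matches of the forbidden pattern `qp`; the second has 5 states tracking the input length modulo 5. A product state is a pair (one from each), accepting exactly when both do. Equivalent product states are then merged.
          p    q  
>  s0     s1   s2 
   s1     s3   s4 
   s2     s5   s4 
   s3     s6   s7 
   s4     s5   s7 
   s5     s5   s5 
 * s6     s8   s9 
 * s7     s5   s9 
   s8     s0  s10 
   s9     s5  s10 
   s10    s5   s2 
(> = start, * = accepting)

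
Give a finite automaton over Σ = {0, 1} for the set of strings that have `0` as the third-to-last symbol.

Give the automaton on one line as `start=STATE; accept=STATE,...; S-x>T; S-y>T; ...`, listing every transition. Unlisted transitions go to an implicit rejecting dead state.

start=S0; accept=S7,S8,S9,S10; S0-0>S1; S0-1>S2; S1-0>S3; S1-1>S4; S2-0>S5; S2-1>S6; S3-0>S7; S3-1>S8; S4-0>S9; S4-1>S10; S5-0>S11; S5-1>S12; S6-0>S13; S6-1>S14; S7-0>S7; S7-1>S8; S8-0>S9; S8-1>S10; S9-0>S11; S9-1>S12; S10-0>S13; S10-1>S14; S11-0>S7; S11-1>S8; S12-0>S9; S12-1>S10; S13-0>S11; S13-1>S12; S14-0>S13; S14-1>S14

A DFA must remember the last 3 symbols (since which symbol is third-to-last isn't known until the input ends). Use one state per possible window of the last ≤3 symbols; accept from those whose window starts with `0`.
A 15-state machine:
          0    1  
>  S0     S1   S2 
   S1     S3   S4 
   S2     S5   S6 
   S3     S7   S8 
   S4     S9  S10 
   S5    S11  S12 
   S6    S13  S14 
 * S7     S7   S8 
 * S8     S9  S10 
 * S9    S11  S12 
 * S10   S13  S14 
   S11    S7   S8 
   S12    S9  S10 
   S13   S11  S12 
   S14   S13  S14 
(> = start, * = accepting)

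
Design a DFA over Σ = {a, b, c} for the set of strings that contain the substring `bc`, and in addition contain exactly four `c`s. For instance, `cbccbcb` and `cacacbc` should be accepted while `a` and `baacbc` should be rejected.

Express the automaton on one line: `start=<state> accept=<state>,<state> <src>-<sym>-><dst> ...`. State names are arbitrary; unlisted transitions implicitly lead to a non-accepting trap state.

start=q0 accept=q12 q0-a->q0 q0-b->q1 q0-c->q2 q1-a->q0 q1-b->q1 q1-c->q3 q2-a->q2 q2-b->q4 q2-c->q5 q3-a->q3 q3-b->q3 q3-c->q6 q4-a->q2 q4-b->q4 q4-c->q6 q5-a->q5 q5-b->q7 q5-c->q8 q6-a->q6 q6-b->q6 q6-c->q9 q7-a->q5 q7-b->q7 q7-c->q9 q8-a->q8 q8-b->q10 q8-c->q11 q9-a->q9 q9-b->q9 q9-c->q12 q10-a->q8 q10-b->q10 q10-c->q12 q11-a->q11 q11-b->q13 q11-c->q14 q12-a->q12 q12-b->q12 q12-c->q15 q13-a->q11 q13-b->q13 q13-c->q15 q14-a->q14 q14-b->q16 q14-c->q14 q15-a->q15 q15-b->q15 q15-c->q15 q16-a->q14 q16-b->q16 q16-c->q15

Run two small machines in parallel and take their product. The first has 3 states tracking whether and how much of `bc` has been seen; the second has 6 states tracking the count of `c`s, saturating at 5. A product state is a pair (one from each), accepting exactly when both do.
A 17-state machine:
          a    b    c  
>  q0     q0   q1   q2 
   q1     q0   q1   q3 
   q2     q2   q4   q5 
   q3     q3   q3   q6 
   q4     q2   q4   q6 
   q5     q5   q7   q8 
   q6     q6   q6   q9 
   q7     q5   q7   q9 
   q8     q8  q10  q11 
   q9     q9   q9  q12 
   q10    q8  q10  q12 
   q11   q11  q13  q14 
 * q12   q12  q12  q15 
   q13   q11  q13  q15 
   q14   q14  q16  q14 
   q15   q15  q15  q15 
   q16   q14  q16  q15 
(> = start, * = accepting)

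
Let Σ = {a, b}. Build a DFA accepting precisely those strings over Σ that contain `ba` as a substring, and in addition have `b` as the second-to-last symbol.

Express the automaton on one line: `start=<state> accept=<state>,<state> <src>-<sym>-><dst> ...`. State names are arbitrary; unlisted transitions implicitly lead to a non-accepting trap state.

start=q0 accept=q2,q5 q0-a->q0 q0-b->q1 q1-a->q2 q1-b->q1 q2-a->q3 q2-b->q4 q3-a->q3 q3-b->q4 q4-a->q2 q4-b->q5 q5-a->q2 q5-b->q5

Build one automaton per condition and run them in lockstep. The first has 3 states tracking whether and how much of `ba` has been seen; the second has 7 states tracking the last 2 symbols read. A product state is a pair (one from each), accepting exactly when both do. Equivalent product states are then merged.
A 6-state machine:
        a   b  
>  q0   q0  q1 
   q1   q2  q1 
 * q2   q3  q4 
   q3   q3  q4 
   q4   q2  q5 
 * q5   q2  q5 
(> = start, * = accepting)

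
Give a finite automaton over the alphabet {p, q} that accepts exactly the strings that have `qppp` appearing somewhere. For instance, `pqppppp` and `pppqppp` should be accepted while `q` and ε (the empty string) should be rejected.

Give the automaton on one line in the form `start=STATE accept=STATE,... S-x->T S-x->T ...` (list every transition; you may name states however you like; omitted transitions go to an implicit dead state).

Track how much of `qppp` has been matched so far: state s0 is no progress, s4 is the absorbing accept state reached once `qppp` has occurred. Intermediate states record partial matches; on a mismatch, fall back to the longest reusable overlap.
With 5 states:
        p   q  
>  s0   s0  s1 
   s1   s2  s1 
   s2   s3  s1 
   s3   s4  s1 
 * s4   s4  s4 
(> = start, * = accepting)

start=s0 accept=s4 s0-p->s0 s0-q->s1 s1-p->s2 s1-q->s1 s2-p->s3 s2-q->s1 s3-p->s4 s3-q->s1 s4-p->s4 s4-q->s4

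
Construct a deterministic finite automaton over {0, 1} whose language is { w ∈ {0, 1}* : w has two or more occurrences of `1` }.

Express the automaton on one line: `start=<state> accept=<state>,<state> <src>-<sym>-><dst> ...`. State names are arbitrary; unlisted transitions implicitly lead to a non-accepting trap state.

start=A accept=C,D A-0->A A-1->B B-0->B B-1->C C-0->C C-1->D D-0->D D-1->D

Count `1`s, saturating at 3: states A through C mean 0 through 2 `1`s seen; D means more than 2. Each `1` increments (capped at D); other symbols loop. Accept from {C, D}.
4 states suffice.
       0  1 
>  A   A  B 
   B   B  C 
 * C   C  D 
 * D   D  D 
(> = start, * = accepting)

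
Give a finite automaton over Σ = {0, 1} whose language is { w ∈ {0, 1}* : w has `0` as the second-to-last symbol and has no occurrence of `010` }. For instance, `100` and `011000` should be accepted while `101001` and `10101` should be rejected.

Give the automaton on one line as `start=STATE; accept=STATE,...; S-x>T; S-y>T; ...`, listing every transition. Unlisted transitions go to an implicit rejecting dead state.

Run two small machines in parallel and take their product. The first has 7 states tracking the last 2 symbols read; the second has 4 states tracking partial matches of the forbidden pattern `010`. A product state is a pair (one from each), accepting exactly when both do.
With 11 states:
          0    1  
>  q0     q1   q2 
   q1     q3   q4 
   q2     q5   q6 
 * q3     q3   q4 
 * q4     q7   q6 
   q5     q3   q4 
   q6     q5   q6 
   q7     q8   q9 
   q8     q8   q9 
   q9     q7  q10 
   q10    q7  q10 
(> = start, * = accepting)

start=q0; accept=q3,q4; q0-0>q1; q0-1>q2; q1-0>q3; q1-1>q4; q2-0>q5; q2-1>q6; q3-0>q3; q3-1>q4; q4-0>q7; q4-1>q6; q5-0>q3; q5-1>q4; q6-0>q5; q6-1>q6; q7-0>q8; q7-1>q9; q8-0>q8; q8-1>q9; q9-0>q7; q9-1>q10; q10-0>q7; q10-1>q10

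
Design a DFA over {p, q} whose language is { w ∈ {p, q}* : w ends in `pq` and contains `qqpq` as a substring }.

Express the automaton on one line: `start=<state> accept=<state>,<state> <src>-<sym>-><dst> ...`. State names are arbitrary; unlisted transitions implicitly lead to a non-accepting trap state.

start=s0 accept=s6 s0-p->s1 s0-q->s2 s1-p->s1 s1-q->s3 s2-p->s1 s2-q->s4 s3-p->s1 s3-q->s4 s4-p->s5 s4-q->s4 s5-p->s1 s5-q->s6 s6-p->s7 s6-q->s8 s7-p->s7 s7-q->s6 s8-p->s7 s8-q->s8

Handle the two conditions separately and then intersect. One (3 states) tracks how much of the suffix `pq` has currently been matched; the other (5 states) tracks whether and how much of `qqpq` has been seen. Each combined state is a pair, one component from each; accept when both components accept.
9 states suffice.
        p   q  
>  s0   s1  s2 
   s1   s1  s3 
   s2   s1  s4 
   s3   s1  s4 
   s4   s5  s4 
   s5   s1  s6 
 * s6   s7  s8 
   s7   s7  s6 
   s8   s7  s8 
(> = start, * = accepting)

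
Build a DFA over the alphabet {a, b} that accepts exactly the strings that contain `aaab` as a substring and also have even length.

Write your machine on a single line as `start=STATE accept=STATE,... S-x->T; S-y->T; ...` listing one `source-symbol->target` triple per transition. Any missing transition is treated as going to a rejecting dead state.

start=s0; accept=s8; s0-a->s1; s0-b->s2; s1-a->s3; s1-b->s0; s2-a->s4; s2-b->s0; s3-a->s5; s3-b->s2; s4-a->s6; s4-b->s2; s5-a->s7; s5-b->s8; s6-a->s7; s6-b->s0; s7-a->s5; s7-b->s9; s8-a->s9; s8-b->s9; s9-a->s8; s9-b->s8

Build one automaton per condition and run them in lockstep. The first has 5 states tracking whether and how much of `aaab` has been seen; the second has 2 states tracking the input length modulo 2. A product state is a pair (one from each), accepting exactly when both do.
A 10-state machine:
        a   b  
>  s0   s1  s2 
   s1   s3  s0 
   s2   s4  s0 
   s3   s5  s2 
   s4   s6  s2 
   s5   s7  s8 
   s6   s7  s0 
   s7   s5  s9 
 * s8   s9  s9 
   s9   s8  s8 
(> = start, * = accepting)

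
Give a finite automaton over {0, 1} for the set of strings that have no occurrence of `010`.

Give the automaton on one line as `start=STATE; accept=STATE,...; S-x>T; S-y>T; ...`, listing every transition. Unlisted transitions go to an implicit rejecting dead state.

Track partial matches of the forbidden pattern `010`. State s3 is a dead state reached once `010` has occurred; every other state accepts. s0 means no part of `010` is currently matched.
A 4-state machine:
        0   1  
>* s0   s1  s0 
 * s1   s1  s2 
 * s2   s3  s0 
   s3   s3  s3 
(> = start, * = accepting)

start=s0; accept=s0,s1,s2; s0-0>s1; s0-1>s0; s1-0>s1; s1-1>s2; s2-0>s3; s2-1>s0; s3-0>s3; s3-1>s3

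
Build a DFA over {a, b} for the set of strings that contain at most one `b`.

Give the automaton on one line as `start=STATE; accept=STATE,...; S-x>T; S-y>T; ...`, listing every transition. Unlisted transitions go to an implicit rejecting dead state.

Count `b`s, saturating at 2: state q0 means no `b` yet, q1 means one `b` seen, q2 means more than one. Each `b` increments (capped at q2); other symbols loop. Accept from {q0, q1}.
        a   b  
>* q0   q0  q1 
 * q1   q1  q2 
   q2   q2  q2 
(> = start, * = accepting)

start=q0; accept=q0,q1; q0-a>q0; q0-b>q1; q1-a>q1; q1-b>q2; q2-a>q2; q2-b>q2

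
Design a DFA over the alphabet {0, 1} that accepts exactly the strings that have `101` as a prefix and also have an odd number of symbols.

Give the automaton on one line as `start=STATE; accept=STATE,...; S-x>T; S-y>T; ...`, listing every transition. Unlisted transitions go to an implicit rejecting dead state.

start=q0; accept=q4; q0-0>q1; q0-1>q2; q1-0>q1; q1-1>q1; q2-0>q3; q2-1>q1; q3-0>q1; q3-1>q4; q4-0>q5; q4-1>q5; q5-0>q4; q5-1>q4

Build one automaton per condition and run them in lockstep. The first has 5 states tracking whether the input so far still matches the prefix `101`; the second has 2 states tracking the input length modulo 2. A product state is a pair (one from each), accepting exactly when both do. Minimizing collapses redundant product states.
        0   1  
>  q0   q1  q2 
   q1   q1  q1 
   q2   q3  q1 
   q3   q1  q4 
 * q4   q5  q5 
   q5   q4  q4 
(> = start, * = accepting)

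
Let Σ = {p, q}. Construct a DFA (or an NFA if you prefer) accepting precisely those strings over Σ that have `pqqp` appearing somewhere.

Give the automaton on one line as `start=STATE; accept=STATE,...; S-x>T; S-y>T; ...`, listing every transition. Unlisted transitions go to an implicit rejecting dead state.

start=A; accept=E; A-p>B; A-q>A; B-p>B; B-q>C; C-p>B; C-q>D; D-p>E; D-q>A; E-p>E; E-q>E

Track how much of `pqqp` has been matched so far: state A is no progress, E is the absorbing accept state reached once `pqqp` has occurred. Intermediate states record partial matches; on a mismatch, fall back to the longest reusable overlap.
       p  q 
>  A   B  A 
   B   B  C 
   C   B  D 
   D   E  A 
 * E   E  E 
(> = start, * = accepting)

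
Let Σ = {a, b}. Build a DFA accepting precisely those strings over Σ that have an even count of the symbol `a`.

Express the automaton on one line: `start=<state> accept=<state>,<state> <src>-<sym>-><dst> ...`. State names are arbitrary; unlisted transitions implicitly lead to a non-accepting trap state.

Keep the running count of `a`s modulo 2: each `a` advances along the cycle q0 → q1 → q0 while other symbols loop. Accept at q0.
With 2 states:
        a   b  
>* q0   q1  q0 
   q1   q0  q1 
(> = start, * = accepting)

start=q0 accept=q0 q0-a->q1 q0-b->q0 q1-a->q0 q1-b->q1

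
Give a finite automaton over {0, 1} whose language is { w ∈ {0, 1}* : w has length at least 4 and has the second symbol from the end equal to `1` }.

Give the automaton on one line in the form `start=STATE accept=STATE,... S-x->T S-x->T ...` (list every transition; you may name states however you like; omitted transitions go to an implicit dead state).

start=q0 accept=q4,q5 q0-0->q1 q0-1->q1 q1-0->q2 q1-1->q2 q2-0->q2 q2-1->q3 q3-0->q4 q3-1->q5 q4-0->q2 q4-1->q3 q5-0->q4 q5-1->q5

Build one automaton per condition and run them in lockstep. The first has 6 states tracking the input length, saturating at 5; the second has 7 states tracking the last 2 symbols read. A product state is a pair (one from each), accepting exactly when both do. Minimizing collapses redundant product states.
A 6-state machine:
        0   1  
>  q0   q1  q1 
   q1   q2  q2 
   q2   q2  q3 
   q3   q4  q5 
 * q4   q2  q3 
 * q5   q4  q5 
(> = start, * = accepting)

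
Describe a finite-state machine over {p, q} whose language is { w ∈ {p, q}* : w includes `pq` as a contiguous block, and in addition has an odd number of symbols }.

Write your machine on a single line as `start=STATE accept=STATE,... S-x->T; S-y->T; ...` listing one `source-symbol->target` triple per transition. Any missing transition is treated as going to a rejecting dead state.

start=S0; accept=S5; S0-p->S1; S0-q->S2; S1-p->S3; S1-q->S4; S2-p->S3; S2-q->S0; S3-p->S1; S3-q->S5; S4-p->S5; S4-q->S5; S5-p->S4; S5-q->S4

Handle the two conditions separately and then intersect. The first has 3 states tracking whether and how much of `pq` has been seen; the second has 2 states tracking the input length modulo 2. A product state is a pair (one from each), accepting exactly when both do.
With 6 states:
        p   q  
>  S0   S1  S2 
   S1   S3  S4 
   S2   S3  S0 
   S3   S1  S5 
   S4   S5  S5 
 * S5   S4  S4 
(> = start, * = accepting)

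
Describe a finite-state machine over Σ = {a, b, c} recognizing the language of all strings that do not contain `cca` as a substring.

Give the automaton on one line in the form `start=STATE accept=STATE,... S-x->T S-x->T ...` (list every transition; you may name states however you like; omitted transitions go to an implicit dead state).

Track partial matches of the forbidden pattern `cca`. State S3 is a dead state reached once `cca` has occurred; every other state accepts. S0 means no part of `cca` is currently matched.
        a   b   c  
>* S0   S0  S0  S1 
 * S1   S0  S0  S2 
 * S2   S3  S0  S2 
   S3   S3  S3  S3 
(> = start, * = accepting)

start=S0 accept=S0,S1,S2 S0-a->S0 S0-b->S0 S0-c->S1 S1-a->S0 S1-b->S0 S1-c->S2 S2-a->S3 S2-b->S0 S2-c->S2 S3-a->S3 S3-b->S3 S3-c->S3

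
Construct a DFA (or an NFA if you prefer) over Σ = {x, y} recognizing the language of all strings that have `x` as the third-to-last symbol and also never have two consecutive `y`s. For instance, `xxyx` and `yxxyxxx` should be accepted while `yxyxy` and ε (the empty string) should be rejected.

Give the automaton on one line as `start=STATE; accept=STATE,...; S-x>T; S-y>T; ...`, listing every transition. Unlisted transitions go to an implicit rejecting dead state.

Run two small machines in parallel and take their product. The first has 15 states tracking the last 3 symbols read; the second has 3 states tracking partial matches of the forbidden pattern `yy`. A product state is a pair (one from each), accepting exactly when both do. Minimizing collapses redundant product states.
A 9-state machine:
        x   y  
>  q0   q1  q2 
   q1   q3  q4 
   q2   q1  q5 
   q3   q6  q7 
   q4   q8  q5 
   q5   q5  q5 
 * q6   q6  q7 
 * q7   q8  q5 
 * q8   q3  q4 
(> = start, * = accepting)

start=q0; accept=q6,q7,q8; q0-x>q1; q0-y>q2; q1-x>q3; q1-y>q4; q2-x>q1; q2-y>q5; q3-x>q6; q3-y>q7; q4-x>q8; q4-y>q5; q5-x>q5; q5-y>q5; q6-x>q6; q6-y>q7; q7-x>q8; q7-y>q5; q8-x>q3; q8-y>q4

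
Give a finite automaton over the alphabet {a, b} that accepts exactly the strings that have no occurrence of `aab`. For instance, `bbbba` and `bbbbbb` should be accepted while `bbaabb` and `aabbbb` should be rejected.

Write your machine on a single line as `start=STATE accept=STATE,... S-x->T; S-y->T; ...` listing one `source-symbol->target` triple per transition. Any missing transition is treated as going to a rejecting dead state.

start=S0; accept=S0,S1,S2; S0-a->S1; S0-b->S0; S1-a->S2; S1-b->S0; S2-a->S2; S2-b->S3; S3-a->S3; S3-b->S3

This is the complement of 'contains `aab`'. Use the same substring-matching states — S0 through S3 holding how much of `aab` has just been matched — but flip the accepting set: everything except the trap S3 accepts.
A 4-state machine:
        a   b  
>* S0   S1  S0 
 * S1   S2  S0 
 * S2   S2  S3 
   S3   S3  S3 
(> = start, * = accepting)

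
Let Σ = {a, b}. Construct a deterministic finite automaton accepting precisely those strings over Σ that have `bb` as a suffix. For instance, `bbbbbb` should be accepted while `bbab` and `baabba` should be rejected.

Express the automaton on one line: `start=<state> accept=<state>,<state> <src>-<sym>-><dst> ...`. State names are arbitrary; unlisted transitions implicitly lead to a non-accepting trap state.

start=q0 accept=q2 q0-a->q0 q0-b->q1 q1-a->q0 q1-b->q2 q2-a->q0 q2-b->q2

Remember how much of `bb` the current input suffix matches. State q0 means no match yet; q1 means the last symbol is `b`; q2 means the last 2 symbols are `bb`. Only q2 accepts. On a mismatch, fall back to the longest proper suffix that is still a prefix of `bb`.
With 3 states:
        a   b  
>  q0   q0  q1 
   q1   q0  q2 
 * q2   q0  q2 
(> = start, * = accepting)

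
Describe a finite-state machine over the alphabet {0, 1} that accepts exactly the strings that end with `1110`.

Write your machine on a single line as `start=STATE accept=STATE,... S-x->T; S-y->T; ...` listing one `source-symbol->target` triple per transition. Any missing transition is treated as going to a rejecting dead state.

start=s0; accept=s4; s0-0->s0; s0-1->s1; s1-0->s0; s1-1->s2; s2-0->s0; s2-1->s3; s3-0->s4; s3-1->s3; s4-0->s0; s4-1->s1

Remember how much of `1110` the current input suffix matches. State s0 means no match yet; s1 means the last symbol is `1`; s2 means the last 2 symbols are `11`; s3 means the last 3 symbols are `111`; s4 means the last 4 symbols are `1110`. Only s4 accepts. On a mismatch, fall back to the longest proper suffix that is still a prefix of `1110`.
With 5 states:
        0   1  
>  s0   s0  s1 
   s1   s0  s2 
   s2   s0  s3 
   s3   s4  s3 
 * s4   s0  s1 
(> = start, * = accepting)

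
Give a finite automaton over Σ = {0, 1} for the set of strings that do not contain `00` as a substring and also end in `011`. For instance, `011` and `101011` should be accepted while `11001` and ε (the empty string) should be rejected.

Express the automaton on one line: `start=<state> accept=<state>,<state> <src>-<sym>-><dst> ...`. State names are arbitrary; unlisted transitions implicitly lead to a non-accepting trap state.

start=A accept=E A-0->B A-1->A B-0->C B-1->D C-0->C C-1->C D-0->B D-1->E E-0->B E-1->A

Build one automaton per condition and run them in lockstep. One (3 states) tracks partial matches of the forbidden pattern `00`; the other (4 states) tracks how much of the suffix `011` has currently been matched. Each combined state is a pair, one component from each; accept when both components accept. After merging equivalent states the machine shrinks.
A 5-state machine:
       0  1 
>  A   B  A 
   B   C  D 
   C   C  C 
   D   B  E 
 * E   B  A 
(> = start, * = accepting)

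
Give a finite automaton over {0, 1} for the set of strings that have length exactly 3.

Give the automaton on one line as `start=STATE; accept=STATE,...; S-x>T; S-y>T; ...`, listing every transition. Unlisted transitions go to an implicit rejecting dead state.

Count input length up to 4: every symbol moves from s0 toward s4, which means 'more than 3' and absorbs. Accept from {s3}.
5 states suffice.
        0   1  
>  s0   s1  s1 
   s1   s2  s2 
   s2   s3  s3 
 * s3   s4  s4 
   s4   s4  s4 
(> = start, * = accepting)

start=s0; accept=s3; s0-0>s1; s0-1>s1; s1-0>s2; s1-1>s2; s2-0>s3; s2-1>s3; s3-0>s4; s3-1>s4; s4-0>s4; s4-1>s4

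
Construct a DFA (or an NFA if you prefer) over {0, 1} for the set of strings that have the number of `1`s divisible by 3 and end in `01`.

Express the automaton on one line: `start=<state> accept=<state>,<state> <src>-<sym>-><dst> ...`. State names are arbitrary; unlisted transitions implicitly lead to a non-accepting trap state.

start=A accept=I A-0->B A-1->C B-0->B B-1->D C-0->E C-1->F D-0->E D-1->F E-0->E E-1->G F-0->H F-1->A G-0->H G-1->A H-0->H H-1->I I-0->B I-1->C

Handle the two conditions separately and then intersect. The first has 3 states tracking the count of `1`s modulo 3; the second has 3 states tracking how much of the suffix `01` has currently been matched. A product state is a pair (one from each), accepting exactly when both do.
9 states suffice.
       0  1 
>  A   B  C 
   B   B  D 
   C   E  F 
   D   E  F 
   E   E  G 
   F   H  A 
   G   H  A 
   H   H  I 
 * I   B  C 
(> = start, * = accepting)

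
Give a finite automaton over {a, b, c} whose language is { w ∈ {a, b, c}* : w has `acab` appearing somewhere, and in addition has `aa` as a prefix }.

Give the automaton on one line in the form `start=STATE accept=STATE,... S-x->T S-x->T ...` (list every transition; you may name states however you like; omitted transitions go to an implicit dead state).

start=q0 accept=q7 q0-a->q1 q0-b->q2 q0-c->q2 q1-a->q3 q1-b->q2 q1-c->q2 q2-a->q2 q2-b->q2 q2-c->q2 q3-a->q3 q3-b->q4 q3-c->q5 q4-a->q3 q4-b->q4 q4-c->q4 q5-a->q6 q5-b->q4 q5-c->q4 q6-a->q3 q6-b->q7 q6-c->q5 q7-a->q7 q7-b->q7 q7-c->q7

Build one automaton per condition and run them in lockstep. The first has 5 states tracking whether and how much of `acab` has been seen; the second has 4 states tracking whether the input so far still matches the prefix `aa`. A product state is a pair (one from each), accepting exactly when both do. Minimizing collapses redundant product states.
With 8 states:
        a   b   c  
>  q0   q1  q2  q2 
   q1   q3  q2  q2 
   q2   q2  q2  q2 
   q3   q3  q4  q5 
   q4   q3  q4  q4 
   q5   q6  q4  q4 
   q6   q3  q7  q5 
 * q7   q7  q7  q7 
(> = start, * = accepting)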